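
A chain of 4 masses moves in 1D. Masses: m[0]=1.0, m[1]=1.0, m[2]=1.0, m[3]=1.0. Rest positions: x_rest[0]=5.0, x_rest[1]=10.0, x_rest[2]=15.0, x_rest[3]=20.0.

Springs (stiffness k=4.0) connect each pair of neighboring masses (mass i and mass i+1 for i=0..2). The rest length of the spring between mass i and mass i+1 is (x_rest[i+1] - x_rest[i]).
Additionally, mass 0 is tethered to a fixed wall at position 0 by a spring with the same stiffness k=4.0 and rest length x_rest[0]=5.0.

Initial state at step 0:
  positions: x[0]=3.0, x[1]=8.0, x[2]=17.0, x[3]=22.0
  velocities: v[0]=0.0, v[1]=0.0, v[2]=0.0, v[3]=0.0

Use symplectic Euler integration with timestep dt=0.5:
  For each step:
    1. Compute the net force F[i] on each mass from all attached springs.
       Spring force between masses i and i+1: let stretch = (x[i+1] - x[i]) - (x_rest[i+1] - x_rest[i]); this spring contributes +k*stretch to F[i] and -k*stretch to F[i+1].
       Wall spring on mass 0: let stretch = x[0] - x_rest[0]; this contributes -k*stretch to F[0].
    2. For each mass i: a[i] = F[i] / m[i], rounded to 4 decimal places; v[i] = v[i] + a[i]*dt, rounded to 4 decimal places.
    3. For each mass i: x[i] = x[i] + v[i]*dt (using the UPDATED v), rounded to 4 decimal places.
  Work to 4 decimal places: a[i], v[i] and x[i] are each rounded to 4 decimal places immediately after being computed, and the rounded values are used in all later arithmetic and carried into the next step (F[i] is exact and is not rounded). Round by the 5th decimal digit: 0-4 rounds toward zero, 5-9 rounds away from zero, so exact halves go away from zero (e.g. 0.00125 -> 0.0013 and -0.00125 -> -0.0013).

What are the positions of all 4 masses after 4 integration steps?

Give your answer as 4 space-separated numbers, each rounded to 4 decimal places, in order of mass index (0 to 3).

Answer: 5.0000 10.0000 15.0000 20.0000

Derivation:
Step 0: x=[3.0000 8.0000 17.0000 22.0000] v=[0.0000 0.0000 0.0000 0.0000]
Step 1: x=[5.0000 12.0000 13.0000 22.0000] v=[4.0000 8.0000 -8.0000 0.0000]
Step 2: x=[9.0000 10.0000 17.0000 18.0000] v=[8.0000 -4.0000 8.0000 -8.0000]
Step 3: x=[5.0000 14.0000 15.0000 18.0000] v=[-8.0000 8.0000 -4.0000 0.0000]
Step 4: x=[5.0000 10.0000 15.0000 20.0000] v=[0.0000 -8.0000 0.0000 4.0000]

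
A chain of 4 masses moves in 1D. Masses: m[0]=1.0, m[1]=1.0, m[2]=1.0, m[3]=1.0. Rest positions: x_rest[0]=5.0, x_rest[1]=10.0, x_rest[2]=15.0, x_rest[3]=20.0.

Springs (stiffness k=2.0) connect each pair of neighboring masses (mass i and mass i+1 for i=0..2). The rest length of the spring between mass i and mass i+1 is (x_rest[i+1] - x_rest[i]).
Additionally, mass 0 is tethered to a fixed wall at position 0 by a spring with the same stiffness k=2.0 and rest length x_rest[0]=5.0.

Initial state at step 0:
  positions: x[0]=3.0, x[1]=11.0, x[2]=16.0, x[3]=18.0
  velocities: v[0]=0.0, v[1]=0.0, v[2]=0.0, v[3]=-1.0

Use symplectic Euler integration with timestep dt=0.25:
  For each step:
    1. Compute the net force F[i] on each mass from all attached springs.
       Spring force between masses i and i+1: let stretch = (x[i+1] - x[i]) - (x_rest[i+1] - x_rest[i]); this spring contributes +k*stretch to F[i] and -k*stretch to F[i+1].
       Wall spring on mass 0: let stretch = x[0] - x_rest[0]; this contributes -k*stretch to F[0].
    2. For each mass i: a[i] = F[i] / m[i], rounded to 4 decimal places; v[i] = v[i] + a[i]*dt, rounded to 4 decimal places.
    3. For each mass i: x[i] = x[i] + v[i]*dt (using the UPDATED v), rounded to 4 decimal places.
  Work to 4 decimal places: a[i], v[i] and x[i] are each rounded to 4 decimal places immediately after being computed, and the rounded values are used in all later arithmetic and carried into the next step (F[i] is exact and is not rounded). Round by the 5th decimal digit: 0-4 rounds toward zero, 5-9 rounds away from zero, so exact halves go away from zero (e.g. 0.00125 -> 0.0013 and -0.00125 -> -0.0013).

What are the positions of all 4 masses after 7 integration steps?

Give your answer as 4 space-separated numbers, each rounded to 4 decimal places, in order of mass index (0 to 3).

Step 0: x=[3.0000 11.0000 16.0000 18.0000] v=[0.0000 0.0000 0.0000 -1.0000]
Step 1: x=[3.6250 10.6250 15.6250 18.1250] v=[2.5000 -1.5000 -1.5000 0.5000]
Step 2: x=[4.6719 10.0000 14.9375 18.5625] v=[4.1875 -2.5000 -2.7500 1.7500]
Step 3: x=[5.8008 9.3262 14.0859 19.1719] v=[4.5156 -2.6953 -3.4063 2.4375]
Step 4: x=[6.6453 8.8067 13.2751 19.7705] v=[3.3779 -2.0782 -3.2432 2.3945]
Step 5: x=[6.9293 8.5755 12.7177 20.1822] v=[1.1360 -0.9247 -2.2297 1.6468]
Step 6: x=[6.5529 8.6563 12.5756 20.2859] v=[-1.5056 0.3233 -0.5686 0.4146]
Step 7: x=[5.6203 8.9641 12.9073 20.0508] v=[-3.7304 1.2313 1.3269 -0.9406]

Answer: 5.6203 8.9641 12.9073 20.0508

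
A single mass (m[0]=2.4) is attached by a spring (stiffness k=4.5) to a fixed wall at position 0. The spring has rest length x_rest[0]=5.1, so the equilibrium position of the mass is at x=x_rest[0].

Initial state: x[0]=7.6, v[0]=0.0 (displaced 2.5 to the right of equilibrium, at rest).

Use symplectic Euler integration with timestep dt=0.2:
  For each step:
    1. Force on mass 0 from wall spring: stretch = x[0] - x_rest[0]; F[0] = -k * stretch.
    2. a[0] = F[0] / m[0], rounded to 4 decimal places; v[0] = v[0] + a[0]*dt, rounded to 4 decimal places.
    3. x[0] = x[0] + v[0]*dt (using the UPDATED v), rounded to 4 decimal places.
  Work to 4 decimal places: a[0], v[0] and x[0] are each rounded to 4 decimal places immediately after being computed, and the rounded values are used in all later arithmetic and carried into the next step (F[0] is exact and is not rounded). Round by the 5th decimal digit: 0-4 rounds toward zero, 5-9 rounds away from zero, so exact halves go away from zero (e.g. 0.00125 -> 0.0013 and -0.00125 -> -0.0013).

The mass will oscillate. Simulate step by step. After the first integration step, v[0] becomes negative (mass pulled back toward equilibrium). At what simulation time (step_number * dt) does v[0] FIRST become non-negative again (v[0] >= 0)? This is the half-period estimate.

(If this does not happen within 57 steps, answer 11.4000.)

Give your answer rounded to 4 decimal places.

Answer: 2.4000

Derivation:
Step 0: x=[7.6000] v=[0.0000]
Step 1: x=[7.4125] v=[-0.9375]
Step 2: x=[7.0516] v=[-1.8047]
Step 3: x=[6.5443] v=[-2.5366]
Step 4: x=[5.9287] v=[-3.0782]
Step 5: x=[5.2509] v=[-3.3890]
Step 6: x=[4.5618] v=[-3.4456]
Step 7: x=[3.9130] v=[-3.2438]
Step 8: x=[3.3533] v=[-2.7987]
Step 9: x=[2.9246] v=[-2.1437]
Step 10: x=[2.6590] v=[-1.3279]
Step 11: x=[2.5765] v=[-0.4125]
Step 12: x=[2.6833] v=[0.5338]
First v>=0 after going negative at step 12, time=2.4000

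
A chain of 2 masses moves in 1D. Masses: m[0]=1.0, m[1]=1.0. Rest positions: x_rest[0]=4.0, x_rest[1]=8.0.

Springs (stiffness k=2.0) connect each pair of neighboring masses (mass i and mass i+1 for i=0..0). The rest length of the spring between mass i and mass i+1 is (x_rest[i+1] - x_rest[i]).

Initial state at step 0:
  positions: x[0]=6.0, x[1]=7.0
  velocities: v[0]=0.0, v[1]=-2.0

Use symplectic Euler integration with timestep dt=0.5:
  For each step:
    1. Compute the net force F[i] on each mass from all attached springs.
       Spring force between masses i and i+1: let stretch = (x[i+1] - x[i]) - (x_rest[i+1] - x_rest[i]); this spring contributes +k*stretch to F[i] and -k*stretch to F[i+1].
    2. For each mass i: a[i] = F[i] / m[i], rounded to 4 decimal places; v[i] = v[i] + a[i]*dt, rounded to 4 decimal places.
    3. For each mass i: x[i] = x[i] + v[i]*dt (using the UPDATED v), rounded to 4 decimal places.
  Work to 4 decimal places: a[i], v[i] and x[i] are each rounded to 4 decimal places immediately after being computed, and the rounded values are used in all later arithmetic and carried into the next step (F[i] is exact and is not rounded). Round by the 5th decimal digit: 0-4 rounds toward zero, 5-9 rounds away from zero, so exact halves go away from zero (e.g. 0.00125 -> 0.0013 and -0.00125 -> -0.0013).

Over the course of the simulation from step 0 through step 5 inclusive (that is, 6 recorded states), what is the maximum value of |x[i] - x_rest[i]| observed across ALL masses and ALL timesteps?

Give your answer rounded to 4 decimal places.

Step 0: x=[6.0000 7.0000] v=[0.0000 -2.0000]
Step 1: x=[4.5000 7.5000] v=[-3.0000 1.0000]
Step 2: x=[2.5000 8.5000] v=[-4.0000 2.0000]
Step 3: x=[1.5000 8.5000] v=[-2.0000 0.0000]
Step 4: x=[2.0000 7.0000] v=[1.0000 -3.0000]
Step 5: x=[3.0000 5.0000] v=[2.0000 -4.0000]
Max displacement = 3.0000

Answer: 3.0000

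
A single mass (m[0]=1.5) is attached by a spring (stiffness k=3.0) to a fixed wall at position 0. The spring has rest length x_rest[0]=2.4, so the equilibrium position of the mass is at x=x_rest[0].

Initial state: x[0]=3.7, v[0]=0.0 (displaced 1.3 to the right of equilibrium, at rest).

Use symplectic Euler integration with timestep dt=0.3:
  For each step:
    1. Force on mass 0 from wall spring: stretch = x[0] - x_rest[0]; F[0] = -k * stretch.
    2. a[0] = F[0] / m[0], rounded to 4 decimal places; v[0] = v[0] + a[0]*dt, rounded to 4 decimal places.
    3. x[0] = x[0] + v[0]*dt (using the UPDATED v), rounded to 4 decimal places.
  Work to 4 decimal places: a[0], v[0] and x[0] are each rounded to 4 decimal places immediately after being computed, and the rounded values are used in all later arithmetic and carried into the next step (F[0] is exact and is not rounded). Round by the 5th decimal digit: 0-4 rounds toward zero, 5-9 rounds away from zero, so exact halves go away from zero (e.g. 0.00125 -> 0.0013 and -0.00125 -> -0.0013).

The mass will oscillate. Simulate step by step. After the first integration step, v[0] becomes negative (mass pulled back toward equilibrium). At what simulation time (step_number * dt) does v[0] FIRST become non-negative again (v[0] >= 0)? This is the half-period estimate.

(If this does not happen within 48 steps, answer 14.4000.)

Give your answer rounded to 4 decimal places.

Step 0: x=[3.7000] v=[0.0000]
Step 1: x=[3.4660] v=[-0.7800]
Step 2: x=[3.0401] v=[-1.4196]
Step 3: x=[2.4990] v=[-1.8037]
Step 4: x=[1.9401] v=[-1.8631]
Step 5: x=[1.4639] v=[-1.5872]
Step 6: x=[1.1563] v=[-1.0255]
Step 7: x=[1.0725] v=[-0.2793]
Step 8: x=[1.2277] v=[0.5172]
First v>=0 after going negative at step 8, time=2.4000

Answer: 2.4000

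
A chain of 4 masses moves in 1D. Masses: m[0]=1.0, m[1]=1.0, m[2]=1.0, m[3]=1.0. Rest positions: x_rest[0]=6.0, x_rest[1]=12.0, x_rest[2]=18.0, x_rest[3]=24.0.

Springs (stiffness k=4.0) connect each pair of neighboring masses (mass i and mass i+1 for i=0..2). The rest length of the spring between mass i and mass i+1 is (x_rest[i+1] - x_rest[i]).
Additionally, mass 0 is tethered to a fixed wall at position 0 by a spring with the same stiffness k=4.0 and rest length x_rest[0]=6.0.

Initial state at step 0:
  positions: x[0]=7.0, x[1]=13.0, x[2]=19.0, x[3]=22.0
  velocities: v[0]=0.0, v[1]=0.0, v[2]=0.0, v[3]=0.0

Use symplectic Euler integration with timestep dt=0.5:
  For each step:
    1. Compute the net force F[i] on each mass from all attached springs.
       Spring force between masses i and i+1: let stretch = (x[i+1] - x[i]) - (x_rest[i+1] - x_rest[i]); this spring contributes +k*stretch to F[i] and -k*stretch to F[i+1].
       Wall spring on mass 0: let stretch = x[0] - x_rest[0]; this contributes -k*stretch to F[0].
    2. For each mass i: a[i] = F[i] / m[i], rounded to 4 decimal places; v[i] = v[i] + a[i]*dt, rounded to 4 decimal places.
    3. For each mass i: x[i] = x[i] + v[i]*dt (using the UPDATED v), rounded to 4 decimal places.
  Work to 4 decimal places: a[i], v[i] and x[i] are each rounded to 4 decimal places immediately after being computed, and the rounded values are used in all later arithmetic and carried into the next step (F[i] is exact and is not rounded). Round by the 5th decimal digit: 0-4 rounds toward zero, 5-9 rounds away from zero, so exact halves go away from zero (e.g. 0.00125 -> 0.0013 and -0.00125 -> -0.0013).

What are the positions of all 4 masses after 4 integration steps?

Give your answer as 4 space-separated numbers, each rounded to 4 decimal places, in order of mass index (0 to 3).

Answer: 6.0000 12.0000 18.0000 24.0000

Derivation:
Step 0: x=[7.0000 13.0000 19.0000 22.0000] v=[0.0000 0.0000 0.0000 0.0000]
Step 1: x=[6.0000 13.0000 16.0000 25.0000] v=[-2.0000 0.0000 -6.0000 6.0000]
Step 2: x=[6.0000 9.0000 19.0000 25.0000] v=[0.0000 -8.0000 6.0000 0.0000]
Step 3: x=[3.0000 12.0000 18.0000 25.0000] v=[-6.0000 6.0000 -2.0000 0.0000]
Step 4: x=[6.0000 12.0000 18.0000 24.0000] v=[6.0000 0.0000 0.0000 -2.0000]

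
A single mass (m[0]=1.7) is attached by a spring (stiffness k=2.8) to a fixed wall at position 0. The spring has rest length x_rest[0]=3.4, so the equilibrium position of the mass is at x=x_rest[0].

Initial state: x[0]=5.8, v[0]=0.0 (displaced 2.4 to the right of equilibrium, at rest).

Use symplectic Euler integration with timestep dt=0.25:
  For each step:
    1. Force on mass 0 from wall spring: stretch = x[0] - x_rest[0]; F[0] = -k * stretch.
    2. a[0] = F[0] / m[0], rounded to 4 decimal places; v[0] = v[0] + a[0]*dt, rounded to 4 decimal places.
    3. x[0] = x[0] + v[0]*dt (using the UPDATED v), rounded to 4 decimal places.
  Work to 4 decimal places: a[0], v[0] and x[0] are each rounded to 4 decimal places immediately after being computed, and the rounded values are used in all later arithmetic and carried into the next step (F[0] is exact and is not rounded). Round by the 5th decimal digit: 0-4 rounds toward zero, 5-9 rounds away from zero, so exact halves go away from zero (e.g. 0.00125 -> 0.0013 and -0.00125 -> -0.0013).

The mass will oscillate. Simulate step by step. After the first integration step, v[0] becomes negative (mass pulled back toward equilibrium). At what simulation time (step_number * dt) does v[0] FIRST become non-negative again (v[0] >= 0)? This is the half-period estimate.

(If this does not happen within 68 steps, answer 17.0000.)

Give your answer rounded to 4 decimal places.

Step 0: x=[5.8000] v=[0.0000]
Step 1: x=[5.5530] v=[-0.9882]
Step 2: x=[5.0843] v=[-1.8747]
Step 3: x=[4.4423] v=[-2.5682]
Step 4: x=[3.6930] v=[-2.9974]
Step 5: x=[2.9135] v=[-3.1181]
Step 6: x=[2.1841] v=[-2.9178]
Step 7: x=[1.5798] v=[-2.4171]
Step 8: x=[1.1629] v=[-1.6676]
Step 9: x=[0.9763] v=[-0.7465]
Step 10: x=[1.0392] v=[0.2515]
First v>=0 after going negative at step 10, time=2.5000

Answer: 2.5000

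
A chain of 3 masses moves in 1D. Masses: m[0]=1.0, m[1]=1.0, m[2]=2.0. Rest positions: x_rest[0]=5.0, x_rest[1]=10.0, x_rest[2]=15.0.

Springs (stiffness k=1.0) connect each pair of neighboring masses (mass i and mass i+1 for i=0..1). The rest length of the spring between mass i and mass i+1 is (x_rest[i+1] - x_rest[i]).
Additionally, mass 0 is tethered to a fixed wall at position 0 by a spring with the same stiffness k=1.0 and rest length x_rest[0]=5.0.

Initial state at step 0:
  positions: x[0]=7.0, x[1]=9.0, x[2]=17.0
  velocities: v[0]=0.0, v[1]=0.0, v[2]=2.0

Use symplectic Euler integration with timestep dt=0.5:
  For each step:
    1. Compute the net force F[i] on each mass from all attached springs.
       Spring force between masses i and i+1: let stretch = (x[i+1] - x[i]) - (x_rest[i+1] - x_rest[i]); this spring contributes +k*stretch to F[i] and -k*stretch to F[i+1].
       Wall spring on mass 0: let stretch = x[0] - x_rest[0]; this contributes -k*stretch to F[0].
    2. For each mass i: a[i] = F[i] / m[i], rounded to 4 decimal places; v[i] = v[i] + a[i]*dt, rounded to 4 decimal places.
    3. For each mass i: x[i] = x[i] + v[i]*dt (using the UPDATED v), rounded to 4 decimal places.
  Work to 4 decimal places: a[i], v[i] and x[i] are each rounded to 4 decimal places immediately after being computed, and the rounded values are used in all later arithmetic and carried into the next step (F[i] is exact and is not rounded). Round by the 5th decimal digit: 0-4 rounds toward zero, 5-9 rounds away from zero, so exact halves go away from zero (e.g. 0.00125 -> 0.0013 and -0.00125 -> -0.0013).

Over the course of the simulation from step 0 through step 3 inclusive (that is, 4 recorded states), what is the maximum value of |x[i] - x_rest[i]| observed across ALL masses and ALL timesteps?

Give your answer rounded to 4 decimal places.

Step 0: x=[7.0000 9.0000 17.0000] v=[0.0000 0.0000 2.0000]
Step 1: x=[5.7500 10.5000 17.6250] v=[-2.5000 3.0000 1.2500]
Step 2: x=[4.2500 12.5938 17.9844] v=[-3.0000 4.1875 0.7188]
Step 3: x=[3.7735 13.9493 18.2950] v=[-0.9531 2.7109 0.6212]
Max displacement = 3.9493

Answer: 3.9493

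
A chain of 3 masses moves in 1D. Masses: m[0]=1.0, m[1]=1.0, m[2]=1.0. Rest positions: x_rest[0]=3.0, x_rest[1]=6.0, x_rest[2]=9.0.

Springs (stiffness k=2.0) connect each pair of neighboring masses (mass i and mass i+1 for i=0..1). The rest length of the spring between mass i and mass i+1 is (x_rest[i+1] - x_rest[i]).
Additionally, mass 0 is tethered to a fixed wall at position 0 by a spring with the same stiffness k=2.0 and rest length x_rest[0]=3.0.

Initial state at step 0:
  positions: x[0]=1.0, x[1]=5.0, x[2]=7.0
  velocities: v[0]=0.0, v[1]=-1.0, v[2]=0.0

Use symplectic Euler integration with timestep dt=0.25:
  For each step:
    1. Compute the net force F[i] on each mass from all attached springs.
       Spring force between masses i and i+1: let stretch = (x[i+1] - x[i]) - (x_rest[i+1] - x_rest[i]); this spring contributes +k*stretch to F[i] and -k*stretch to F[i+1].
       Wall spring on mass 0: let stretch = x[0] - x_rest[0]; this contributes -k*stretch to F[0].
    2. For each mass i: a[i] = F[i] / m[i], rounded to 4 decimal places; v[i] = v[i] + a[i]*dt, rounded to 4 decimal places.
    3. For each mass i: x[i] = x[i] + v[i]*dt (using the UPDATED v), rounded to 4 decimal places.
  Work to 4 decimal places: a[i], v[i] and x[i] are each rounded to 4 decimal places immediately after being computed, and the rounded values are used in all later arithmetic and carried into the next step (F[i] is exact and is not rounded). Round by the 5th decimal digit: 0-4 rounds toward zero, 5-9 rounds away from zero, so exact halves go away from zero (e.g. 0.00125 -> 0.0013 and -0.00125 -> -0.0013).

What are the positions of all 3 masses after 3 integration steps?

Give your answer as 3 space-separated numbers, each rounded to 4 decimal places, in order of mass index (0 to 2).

Step 0: x=[1.0000 5.0000 7.0000] v=[0.0000 -1.0000 0.0000]
Step 1: x=[1.3750 4.5000 7.1250] v=[1.5000 -2.0000 0.5000]
Step 2: x=[1.9688 3.9375 7.2969] v=[2.3750 -2.2500 0.6875]
Step 3: x=[2.5626 3.5488 7.4239] v=[2.3750 -1.5547 0.5078]

Answer: 2.5626 3.5488 7.4239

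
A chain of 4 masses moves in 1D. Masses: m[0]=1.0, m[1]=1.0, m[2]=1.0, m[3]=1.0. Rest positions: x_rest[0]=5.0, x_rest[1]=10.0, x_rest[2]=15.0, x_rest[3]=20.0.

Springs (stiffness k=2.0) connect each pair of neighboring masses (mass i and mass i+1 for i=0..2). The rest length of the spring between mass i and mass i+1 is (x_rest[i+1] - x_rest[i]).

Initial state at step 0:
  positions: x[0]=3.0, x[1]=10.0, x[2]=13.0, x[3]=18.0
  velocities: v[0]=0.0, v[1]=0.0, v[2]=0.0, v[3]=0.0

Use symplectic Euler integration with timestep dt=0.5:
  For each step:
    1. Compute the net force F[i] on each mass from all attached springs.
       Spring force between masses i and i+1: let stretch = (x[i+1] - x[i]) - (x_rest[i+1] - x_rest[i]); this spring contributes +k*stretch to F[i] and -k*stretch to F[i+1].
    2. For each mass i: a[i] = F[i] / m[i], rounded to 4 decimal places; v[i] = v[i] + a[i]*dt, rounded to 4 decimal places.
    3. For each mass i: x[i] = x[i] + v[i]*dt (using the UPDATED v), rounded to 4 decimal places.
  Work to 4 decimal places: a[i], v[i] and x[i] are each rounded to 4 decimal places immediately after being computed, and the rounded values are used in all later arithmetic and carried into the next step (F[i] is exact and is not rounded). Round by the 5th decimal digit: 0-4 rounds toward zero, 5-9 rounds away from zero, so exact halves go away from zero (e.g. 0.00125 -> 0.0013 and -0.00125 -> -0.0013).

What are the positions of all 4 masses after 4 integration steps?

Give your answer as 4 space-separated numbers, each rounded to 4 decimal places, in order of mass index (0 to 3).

Step 0: x=[3.0000 10.0000 13.0000 18.0000] v=[0.0000 0.0000 0.0000 0.0000]
Step 1: x=[4.0000 8.0000 14.0000 18.0000] v=[2.0000 -4.0000 2.0000 0.0000]
Step 2: x=[4.5000 7.0000 14.0000 18.5000] v=[1.0000 -2.0000 0.0000 1.0000]
Step 3: x=[3.7500 8.2500 12.7500 19.2500] v=[-1.5000 2.5000 -2.5000 1.5000]
Step 4: x=[2.7500 9.5000 12.5000 19.2500] v=[-2.0000 2.5000 -0.5000 0.0000]

Answer: 2.7500 9.5000 12.5000 19.2500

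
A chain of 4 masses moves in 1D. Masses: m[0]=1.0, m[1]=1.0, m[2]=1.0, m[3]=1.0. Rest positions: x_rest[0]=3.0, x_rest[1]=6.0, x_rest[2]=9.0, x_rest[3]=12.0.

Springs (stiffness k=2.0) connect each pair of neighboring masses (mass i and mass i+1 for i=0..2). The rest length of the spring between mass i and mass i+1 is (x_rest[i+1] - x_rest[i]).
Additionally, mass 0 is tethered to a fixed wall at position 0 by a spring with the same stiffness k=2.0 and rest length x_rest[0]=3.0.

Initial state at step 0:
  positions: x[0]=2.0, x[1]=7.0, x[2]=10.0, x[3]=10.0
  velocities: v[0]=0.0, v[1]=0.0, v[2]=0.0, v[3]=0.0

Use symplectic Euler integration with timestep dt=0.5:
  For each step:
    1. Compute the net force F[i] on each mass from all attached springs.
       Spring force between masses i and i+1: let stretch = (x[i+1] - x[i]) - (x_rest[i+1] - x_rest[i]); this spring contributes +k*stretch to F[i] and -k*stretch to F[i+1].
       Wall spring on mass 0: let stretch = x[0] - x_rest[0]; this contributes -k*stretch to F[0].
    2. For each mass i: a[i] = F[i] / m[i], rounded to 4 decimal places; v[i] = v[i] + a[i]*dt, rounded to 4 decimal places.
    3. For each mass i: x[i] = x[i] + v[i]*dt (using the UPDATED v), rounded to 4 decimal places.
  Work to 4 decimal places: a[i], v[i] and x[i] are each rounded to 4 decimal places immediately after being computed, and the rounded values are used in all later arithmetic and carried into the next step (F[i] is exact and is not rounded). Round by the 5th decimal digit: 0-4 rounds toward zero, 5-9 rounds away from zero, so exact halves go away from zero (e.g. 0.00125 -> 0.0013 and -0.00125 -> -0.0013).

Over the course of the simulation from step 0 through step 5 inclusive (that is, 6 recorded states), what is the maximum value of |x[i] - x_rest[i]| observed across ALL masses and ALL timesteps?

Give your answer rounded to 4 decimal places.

Step 0: x=[2.0000 7.0000 10.0000 10.0000] v=[0.0000 0.0000 0.0000 0.0000]
Step 1: x=[3.5000 6.0000 8.5000 11.5000] v=[3.0000 -2.0000 -3.0000 3.0000]
Step 2: x=[4.5000 5.0000 7.2500 13.0000] v=[2.0000 -2.0000 -2.5000 3.0000]
Step 3: x=[3.5000 4.8750 7.7500 13.1250] v=[-2.0000 -0.2500 1.0000 0.2500]
Step 4: x=[1.4375 5.5000 9.5000 12.0625] v=[-4.1250 1.2500 3.5000 -2.1250]
Step 5: x=[0.6875 6.0938 10.5313 11.2188] v=[-1.5000 1.1875 2.0625 -1.6875]
Max displacement = 2.3125

Answer: 2.3125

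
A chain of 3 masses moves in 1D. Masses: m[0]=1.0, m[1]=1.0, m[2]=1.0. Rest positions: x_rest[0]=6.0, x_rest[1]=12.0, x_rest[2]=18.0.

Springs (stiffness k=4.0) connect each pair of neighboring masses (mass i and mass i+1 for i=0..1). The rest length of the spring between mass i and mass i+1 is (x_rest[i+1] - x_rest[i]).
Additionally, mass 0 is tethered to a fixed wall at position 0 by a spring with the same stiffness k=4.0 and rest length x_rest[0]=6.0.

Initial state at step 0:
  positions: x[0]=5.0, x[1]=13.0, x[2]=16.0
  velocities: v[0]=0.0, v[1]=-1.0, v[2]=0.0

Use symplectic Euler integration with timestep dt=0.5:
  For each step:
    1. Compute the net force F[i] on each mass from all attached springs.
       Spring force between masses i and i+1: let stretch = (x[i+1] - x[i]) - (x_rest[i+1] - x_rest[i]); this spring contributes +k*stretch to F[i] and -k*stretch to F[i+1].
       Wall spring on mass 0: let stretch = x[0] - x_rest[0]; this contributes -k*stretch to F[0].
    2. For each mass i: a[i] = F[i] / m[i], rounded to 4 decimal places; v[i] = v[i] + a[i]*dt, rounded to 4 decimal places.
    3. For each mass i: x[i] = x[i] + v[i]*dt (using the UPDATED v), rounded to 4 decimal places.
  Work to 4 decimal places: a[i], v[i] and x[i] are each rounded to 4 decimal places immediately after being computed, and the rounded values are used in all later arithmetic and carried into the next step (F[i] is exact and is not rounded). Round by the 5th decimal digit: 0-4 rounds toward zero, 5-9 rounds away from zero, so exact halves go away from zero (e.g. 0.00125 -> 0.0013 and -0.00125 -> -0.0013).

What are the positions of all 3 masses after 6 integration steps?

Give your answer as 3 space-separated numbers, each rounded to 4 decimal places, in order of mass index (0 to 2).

Step 0: x=[5.0000 13.0000 16.0000] v=[0.0000 -1.0000 0.0000]
Step 1: x=[8.0000 7.5000 19.0000] v=[6.0000 -11.0000 6.0000]
Step 2: x=[2.5000 14.0000 16.5000] v=[-11.0000 13.0000 -5.0000]
Step 3: x=[6.0000 11.5000 17.5000] v=[7.0000 -5.0000 2.0000]
Step 4: x=[9.0000 9.5000 18.5000] v=[6.0000 -4.0000 2.0000]
Step 5: x=[3.5000 16.0000 16.5000] v=[-11.0000 13.0000 -4.0000]
Step 6: x=[7.0000 10.5000 20.0000] v=[7.0000 -11.0000 7.0000]

Answer: 7.0000 10.5000 20.0000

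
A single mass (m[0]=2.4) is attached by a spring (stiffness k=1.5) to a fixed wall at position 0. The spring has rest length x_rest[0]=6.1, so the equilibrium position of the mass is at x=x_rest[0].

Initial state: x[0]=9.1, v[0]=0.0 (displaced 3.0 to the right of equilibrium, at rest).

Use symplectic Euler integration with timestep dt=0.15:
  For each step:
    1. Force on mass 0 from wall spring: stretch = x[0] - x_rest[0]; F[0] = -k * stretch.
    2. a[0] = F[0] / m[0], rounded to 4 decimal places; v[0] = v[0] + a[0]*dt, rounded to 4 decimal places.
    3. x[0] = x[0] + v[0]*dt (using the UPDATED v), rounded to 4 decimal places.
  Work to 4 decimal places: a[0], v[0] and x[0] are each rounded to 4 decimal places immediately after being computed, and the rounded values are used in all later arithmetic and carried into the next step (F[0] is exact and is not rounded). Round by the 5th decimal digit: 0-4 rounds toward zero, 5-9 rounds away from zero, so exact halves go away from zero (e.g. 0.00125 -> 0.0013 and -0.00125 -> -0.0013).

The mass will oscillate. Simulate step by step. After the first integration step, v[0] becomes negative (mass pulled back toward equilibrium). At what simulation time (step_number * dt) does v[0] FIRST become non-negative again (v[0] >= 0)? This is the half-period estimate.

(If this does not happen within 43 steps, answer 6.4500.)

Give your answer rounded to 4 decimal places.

Answer: 4.0500

Derivation:
Step 0: x=[9.1000] v=[0.0000]
Step 1: x=[9.0578] v=[-0.2813]
Step 2: x=[8.9740] v=[-0.5586]
Step 3: x=[8.8498] v=[-0.8280]
Step 4: x=[8.6869] v=[-1.0858]
Step 5: x=[8.4877] v=[-1.3283]
Step 6: x=[8.2549] v=[-1.5521]
Step 7: x=[7.9918] v=[-1.7541]
Step 8: x=[7.7021] v=[-1.9315]
Step 9: x=[7.3898] v=[-2.0817]
Step 10: x=[7.0594] v=[-2.2026]
Step 11: x=[6.7155] v=[-2.2925]
Step 12: x=[6.3630] v=[-2.3502]
Step 13: x=[6.0068] v=[-2.3749]
Step 14: x=[5.6519] v=[-2.3662]
Step 15: x=[5.3033] v=[-2.3242]
Step 16: x=[4.9659] v=[-2.2495]
Step 17: x=[4.6444] v=[-2.1432]
Step 18: x=[4.3434] v=[-2.0067]
Step 19: x=[4.0671] v=[-1.8420]
Step 20: x=[3.8194] v=[-1.6514]
Step 21: x=[3.6038] v=[-1.4376]
Step 22: x=[3.4233] v=[-1.2036]
Step 23: x=[3.2804] v=[-0.9527]
Step 24: x=[3.1771] v=[-0.6884]
Step 25: x=[3.1149] v=[-0.4144]
Step 26: x=[3.0947] v=[-0.1345]
Step 27: x=[3.1168] v=[0.1472]
First v>=0 after going negative at step 27, time=4.0500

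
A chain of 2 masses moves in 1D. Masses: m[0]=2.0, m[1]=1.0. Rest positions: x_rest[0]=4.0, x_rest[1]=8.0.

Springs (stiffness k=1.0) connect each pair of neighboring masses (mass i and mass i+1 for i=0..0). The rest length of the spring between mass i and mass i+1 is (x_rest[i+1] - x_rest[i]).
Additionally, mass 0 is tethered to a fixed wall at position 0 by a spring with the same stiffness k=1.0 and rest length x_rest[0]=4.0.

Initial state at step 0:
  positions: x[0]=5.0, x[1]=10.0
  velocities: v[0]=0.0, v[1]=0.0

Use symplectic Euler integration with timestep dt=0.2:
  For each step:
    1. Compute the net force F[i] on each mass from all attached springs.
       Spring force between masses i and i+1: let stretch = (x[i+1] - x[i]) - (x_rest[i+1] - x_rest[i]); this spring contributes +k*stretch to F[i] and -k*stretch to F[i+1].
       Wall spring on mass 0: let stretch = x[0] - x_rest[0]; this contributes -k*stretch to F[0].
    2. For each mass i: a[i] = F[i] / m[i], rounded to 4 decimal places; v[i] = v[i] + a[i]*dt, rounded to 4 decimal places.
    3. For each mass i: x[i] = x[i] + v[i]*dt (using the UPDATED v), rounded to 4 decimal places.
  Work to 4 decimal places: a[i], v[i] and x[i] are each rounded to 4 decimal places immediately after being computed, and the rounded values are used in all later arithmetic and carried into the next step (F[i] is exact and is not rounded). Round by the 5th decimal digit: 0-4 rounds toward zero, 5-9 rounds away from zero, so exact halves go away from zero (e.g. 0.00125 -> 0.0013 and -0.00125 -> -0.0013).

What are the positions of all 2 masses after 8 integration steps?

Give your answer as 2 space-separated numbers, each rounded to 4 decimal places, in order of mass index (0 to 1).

Step 0: x=[5.0000 10.0000] v=[0.0000 0.0000]
Step 1: x=[5.0000 9.9600] v=[0.0000 -0.2000]
Step 2: x=[4.9992 9.8816] v=[-0.0040 -0.3920]
Step 3: x=[4.9961 9.7679] v=[-0.0157 -0.5685]
Step 4: x=[4.9885 9.6233] v=[-0.0381 -0.7229]
Step 5: x=[4.9738 9.4533] v=[-0.0735 -0.8499]
Step 6: x=[4.9492 9.2641] v=[-0.1229 -0.9458]
Step 7: x=[4.9119 9.0623] v=[-0.1863 -1.0088]
Step 8: x=[4.8594 8.8545] v=[-0.2625 -1.0389]

Answer: 4.8594 8.8545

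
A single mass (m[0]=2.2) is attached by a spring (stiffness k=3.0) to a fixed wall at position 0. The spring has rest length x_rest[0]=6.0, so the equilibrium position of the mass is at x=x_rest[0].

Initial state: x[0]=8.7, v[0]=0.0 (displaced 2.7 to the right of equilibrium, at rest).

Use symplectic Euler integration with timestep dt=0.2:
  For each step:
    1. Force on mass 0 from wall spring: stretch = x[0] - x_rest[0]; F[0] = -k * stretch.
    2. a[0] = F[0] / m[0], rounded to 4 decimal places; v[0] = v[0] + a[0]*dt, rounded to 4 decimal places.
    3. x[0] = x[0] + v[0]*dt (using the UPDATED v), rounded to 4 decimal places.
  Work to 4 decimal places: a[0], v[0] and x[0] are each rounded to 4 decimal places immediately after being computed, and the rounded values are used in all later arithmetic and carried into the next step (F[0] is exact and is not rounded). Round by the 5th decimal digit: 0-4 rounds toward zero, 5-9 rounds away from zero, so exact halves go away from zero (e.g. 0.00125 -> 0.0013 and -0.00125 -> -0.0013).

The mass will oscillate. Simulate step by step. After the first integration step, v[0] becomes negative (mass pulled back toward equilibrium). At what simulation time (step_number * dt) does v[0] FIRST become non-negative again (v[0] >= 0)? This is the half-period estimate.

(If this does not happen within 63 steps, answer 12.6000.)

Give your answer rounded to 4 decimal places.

Step 0: x=[8.7000] v=[0.0000]
Step 1: x=[8.5527] v=[-0.7364]
Step 2: x=[8.2662] v=[-1.4326]
Step 3: x=[7.8561] v=[-2.0507]
Step 4: x=[7.3447] v=[-2.5569]
Step 5: x=[6.7600] v=[-2.9236]
Step 6: x=[6.1338] v=[-3.1309]
Step 7: x=[5.5003] v=[-3.1674]
Step 8: x=[4.8941] v=[-3.0311]
Step 9: x=[4.3482] v=[-2.7295]
Step 10: x=[3.8924] v=[-2.2790]
Step 11: x=[3.5516] v=[-1.7042]
Step 12: x=[3.3443] v=[-1.0365]
Step 13: x=[3.2819] v=[-0.3122]
Step 14: x=[3.3677] v=[0.4291]
First v>=0 after going negative at step 14, time=2.8000

Answer: 2.8000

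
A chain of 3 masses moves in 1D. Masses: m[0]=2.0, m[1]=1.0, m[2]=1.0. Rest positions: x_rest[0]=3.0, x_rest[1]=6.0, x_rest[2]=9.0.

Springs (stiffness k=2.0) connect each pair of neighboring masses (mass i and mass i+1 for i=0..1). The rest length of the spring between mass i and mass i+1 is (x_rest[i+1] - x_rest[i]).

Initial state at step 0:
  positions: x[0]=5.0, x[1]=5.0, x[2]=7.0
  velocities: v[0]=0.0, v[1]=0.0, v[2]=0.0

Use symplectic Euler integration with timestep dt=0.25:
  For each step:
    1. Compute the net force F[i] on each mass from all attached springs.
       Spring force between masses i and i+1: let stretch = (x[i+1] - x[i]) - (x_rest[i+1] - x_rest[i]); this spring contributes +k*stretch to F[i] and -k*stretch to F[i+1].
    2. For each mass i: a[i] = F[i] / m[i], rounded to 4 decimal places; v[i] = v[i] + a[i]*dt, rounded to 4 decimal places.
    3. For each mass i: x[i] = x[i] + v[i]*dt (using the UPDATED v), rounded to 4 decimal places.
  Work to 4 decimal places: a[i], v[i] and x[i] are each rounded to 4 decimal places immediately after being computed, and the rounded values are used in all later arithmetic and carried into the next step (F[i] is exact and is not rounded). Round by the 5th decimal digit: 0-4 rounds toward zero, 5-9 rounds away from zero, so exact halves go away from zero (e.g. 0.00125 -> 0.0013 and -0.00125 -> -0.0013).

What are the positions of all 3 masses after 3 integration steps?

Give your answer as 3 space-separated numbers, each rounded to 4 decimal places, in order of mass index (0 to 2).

Answer: 4.0057 6.1714 7.8174

Derivation:
Step 0: x=[5.0000 5.0000 7.0000] v=[0.0000 0.0000 0.0000]
Step 1: x=[4.8125 5.2500 7.1250] v=[-0.7500 1.0000 0.5000]
Step 2: x=[4.4649 5.6797 7.3906] v=[-1.3906 1.7188 1.0625]
Step 3: x=[4.0057 6.1714 7.8174] v=[-1.8369 1.9669 1.7071]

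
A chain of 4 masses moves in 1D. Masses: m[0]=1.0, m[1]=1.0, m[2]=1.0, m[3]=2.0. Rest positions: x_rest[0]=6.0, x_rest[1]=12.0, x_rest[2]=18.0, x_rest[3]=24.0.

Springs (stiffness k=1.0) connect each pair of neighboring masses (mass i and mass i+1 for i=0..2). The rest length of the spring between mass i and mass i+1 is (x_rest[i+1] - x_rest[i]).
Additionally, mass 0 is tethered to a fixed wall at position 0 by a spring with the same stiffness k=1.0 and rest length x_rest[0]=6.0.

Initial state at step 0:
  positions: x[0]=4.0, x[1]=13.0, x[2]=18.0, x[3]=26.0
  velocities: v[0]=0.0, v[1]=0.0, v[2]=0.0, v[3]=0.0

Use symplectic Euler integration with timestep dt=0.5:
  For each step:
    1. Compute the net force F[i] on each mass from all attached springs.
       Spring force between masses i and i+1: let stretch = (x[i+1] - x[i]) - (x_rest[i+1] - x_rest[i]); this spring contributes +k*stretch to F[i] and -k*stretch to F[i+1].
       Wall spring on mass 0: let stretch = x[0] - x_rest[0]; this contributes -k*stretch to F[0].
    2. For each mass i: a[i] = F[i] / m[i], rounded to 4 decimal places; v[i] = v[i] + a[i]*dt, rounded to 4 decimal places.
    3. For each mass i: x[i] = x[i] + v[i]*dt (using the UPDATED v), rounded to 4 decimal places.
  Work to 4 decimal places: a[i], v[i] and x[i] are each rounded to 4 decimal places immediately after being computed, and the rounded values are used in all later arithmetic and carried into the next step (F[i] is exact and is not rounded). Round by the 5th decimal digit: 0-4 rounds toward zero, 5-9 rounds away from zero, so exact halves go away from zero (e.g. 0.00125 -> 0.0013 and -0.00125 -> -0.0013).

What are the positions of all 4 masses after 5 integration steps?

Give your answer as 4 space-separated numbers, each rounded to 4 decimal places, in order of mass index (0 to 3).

Answer: 6.7539 14.3551 18.1390 24.5173

Derivation:
Step 0: x=[4.0000 13.0000 18.0000 26.0000] v=[0.0000 0.0000 0.0000 0.0000]
Step 1: x=[5.2500 12.0000 18.7500 25.7500] v=[2.5000 -2.0000 1.5000 -0.5000]
Step 2: x=[6.8750 11.0000 19.5625 25.3750] v=[3.2500 -2.0000 1.6250 -0.7500]
Step 3: x=[7.8125 11.1094 19.6875 25.0235] v=[1.8750 0.2188 0.2500 -0.7031]
Step 4: x=[7.6211 12.5391 19.0020 24.7550] v=[-0.3828 2.8594 -1.3711 -0.5371]
Step 5: x=[6.7539 14.3551 18.1390 24.5173] v=[-1.7344 3.6319 -1.7261 -0.4754]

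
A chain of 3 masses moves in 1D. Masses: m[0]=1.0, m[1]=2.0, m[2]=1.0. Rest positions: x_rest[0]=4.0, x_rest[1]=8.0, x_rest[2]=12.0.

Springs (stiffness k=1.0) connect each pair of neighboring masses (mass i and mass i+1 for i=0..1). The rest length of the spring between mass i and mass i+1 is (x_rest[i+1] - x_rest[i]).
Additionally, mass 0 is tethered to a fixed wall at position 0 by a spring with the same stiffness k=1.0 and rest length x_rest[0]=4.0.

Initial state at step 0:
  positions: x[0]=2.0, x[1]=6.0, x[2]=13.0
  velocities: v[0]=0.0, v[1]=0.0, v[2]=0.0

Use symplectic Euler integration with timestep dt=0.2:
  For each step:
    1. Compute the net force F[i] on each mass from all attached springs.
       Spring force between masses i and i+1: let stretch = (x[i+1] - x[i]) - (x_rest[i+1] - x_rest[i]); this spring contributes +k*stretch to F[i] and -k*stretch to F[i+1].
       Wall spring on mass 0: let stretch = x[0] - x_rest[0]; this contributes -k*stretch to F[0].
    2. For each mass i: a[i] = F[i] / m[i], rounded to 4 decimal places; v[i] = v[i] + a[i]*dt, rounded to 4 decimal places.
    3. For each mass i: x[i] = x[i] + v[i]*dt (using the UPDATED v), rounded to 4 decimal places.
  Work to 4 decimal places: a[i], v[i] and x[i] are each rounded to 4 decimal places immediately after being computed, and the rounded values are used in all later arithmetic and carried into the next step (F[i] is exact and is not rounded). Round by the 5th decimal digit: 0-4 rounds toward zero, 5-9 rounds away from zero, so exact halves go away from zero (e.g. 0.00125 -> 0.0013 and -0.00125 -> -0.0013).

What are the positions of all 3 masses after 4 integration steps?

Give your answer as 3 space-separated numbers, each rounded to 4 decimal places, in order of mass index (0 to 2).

Answer: 2.7414 6.5533 11.9051

Derivation:
Step 0: x=[2.0000 6.0000 13.0000] v=[0.0000 0.0000 0.0000]
Step 1: x=[2.0800 6.0600 12.8800] v=[0.4000 0.3000 -0.6000]
Step 2: x=[2.2360 6.1768 12.6472] v=[0.7800 0.5840 -1.1640]
Step 3: x=[2.4602 6.3442 12.3156] v=[1.1210 0.8370 -1.6581]
Step 4: x=[2.7414 6.5533 11.9051] v=[1.4058 1.0457 -2.0524]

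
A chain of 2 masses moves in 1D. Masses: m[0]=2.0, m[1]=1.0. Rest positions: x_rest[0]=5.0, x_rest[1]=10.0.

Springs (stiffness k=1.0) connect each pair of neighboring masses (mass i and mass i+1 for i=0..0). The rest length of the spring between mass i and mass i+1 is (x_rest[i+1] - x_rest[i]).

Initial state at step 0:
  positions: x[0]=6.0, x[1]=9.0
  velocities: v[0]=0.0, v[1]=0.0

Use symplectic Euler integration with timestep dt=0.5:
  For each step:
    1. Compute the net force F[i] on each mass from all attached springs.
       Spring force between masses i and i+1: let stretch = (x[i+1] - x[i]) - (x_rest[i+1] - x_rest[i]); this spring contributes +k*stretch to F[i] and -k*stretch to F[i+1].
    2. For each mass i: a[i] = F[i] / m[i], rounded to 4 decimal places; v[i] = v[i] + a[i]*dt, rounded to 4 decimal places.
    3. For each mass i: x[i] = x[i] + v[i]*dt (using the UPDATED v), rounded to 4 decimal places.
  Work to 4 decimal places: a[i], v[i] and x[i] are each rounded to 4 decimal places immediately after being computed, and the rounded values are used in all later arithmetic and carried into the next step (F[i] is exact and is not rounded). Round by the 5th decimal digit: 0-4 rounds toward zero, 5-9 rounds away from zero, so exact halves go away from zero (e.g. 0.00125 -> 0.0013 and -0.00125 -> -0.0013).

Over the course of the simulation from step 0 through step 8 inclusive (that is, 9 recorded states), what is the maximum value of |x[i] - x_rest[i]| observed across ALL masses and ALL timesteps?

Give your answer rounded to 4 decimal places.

Answer: 1.6790

Derivation:
Step 0: x=[6.0000 9.0000] v=[0.0000 0.0000]
Step 1: x=[5.7500 9.5000] v=[-0.5000 1.0000]
Step 2: x=[5.3438 10.3125] v=[-0.8125 1.6250]
Step 3: x=[4.9336 11.1329] v=[-0.8204 1.6407]
Step 4: x=[4.6733 11.6535] v=[-0.5206 1.0411]
Step 5: x=[4.6605 11.6790] v=[-0.0256 0.0510]
Step 6: x=[4.9001 11.1999] v=[0.4791 -0.9583]
Step 7: x=[5.3022 10.3958] v=[0.8041 -1.6082]
Step 8: x=[5.7160 9.5683] v=[0.8275 -1.6550]
Max displacement = 1.6790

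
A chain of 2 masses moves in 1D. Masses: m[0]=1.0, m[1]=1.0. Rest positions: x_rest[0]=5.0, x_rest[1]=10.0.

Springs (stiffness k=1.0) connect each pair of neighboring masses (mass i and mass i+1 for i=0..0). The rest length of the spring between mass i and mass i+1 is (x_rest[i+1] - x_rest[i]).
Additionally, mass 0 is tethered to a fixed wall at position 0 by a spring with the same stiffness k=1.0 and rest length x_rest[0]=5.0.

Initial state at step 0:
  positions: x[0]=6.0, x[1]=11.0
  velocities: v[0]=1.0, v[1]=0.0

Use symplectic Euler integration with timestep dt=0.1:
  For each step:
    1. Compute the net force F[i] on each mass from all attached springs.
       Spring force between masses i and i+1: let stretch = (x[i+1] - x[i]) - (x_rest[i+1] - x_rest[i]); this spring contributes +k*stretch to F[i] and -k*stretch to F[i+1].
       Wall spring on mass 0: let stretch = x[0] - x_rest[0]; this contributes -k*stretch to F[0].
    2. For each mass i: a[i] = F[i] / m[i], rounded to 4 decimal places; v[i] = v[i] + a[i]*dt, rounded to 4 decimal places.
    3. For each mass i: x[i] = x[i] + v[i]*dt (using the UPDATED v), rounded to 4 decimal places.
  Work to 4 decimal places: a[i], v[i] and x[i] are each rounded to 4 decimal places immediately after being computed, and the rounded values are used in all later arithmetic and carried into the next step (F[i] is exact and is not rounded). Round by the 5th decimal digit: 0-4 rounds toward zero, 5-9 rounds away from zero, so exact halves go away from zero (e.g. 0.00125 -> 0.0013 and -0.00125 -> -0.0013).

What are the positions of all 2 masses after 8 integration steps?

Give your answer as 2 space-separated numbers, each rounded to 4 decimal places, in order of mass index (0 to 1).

Answer: 6.3239 11.0570

Derivation:
Step 0: x=[6.0000 11.0000] v=[1.0000 0.0000]
Step 1: x=[6.0900 11.0000] v=[0.9000 0.0000]
Step 2: x=[6.1682 11.0009] v=[0.7820 0.0090]
Step 3: x=[6.2331 11.0035] v=[0.6485 0.0257]
Step 4: x=[6.2833 11.0084] v=[0.5022 0.0487]
Step 5: x=[6.3179 11.0160] v=[0.3464 0.0762]
Step 6: x=[6.3363 11.0266] v=[0.1844 0.1064]
Step 7: x=[6.3383 11.0403] v=[0.0198 0.1374]
Step 8: x=[6.3239 11.0570] v=[-0.1438 0.1672]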